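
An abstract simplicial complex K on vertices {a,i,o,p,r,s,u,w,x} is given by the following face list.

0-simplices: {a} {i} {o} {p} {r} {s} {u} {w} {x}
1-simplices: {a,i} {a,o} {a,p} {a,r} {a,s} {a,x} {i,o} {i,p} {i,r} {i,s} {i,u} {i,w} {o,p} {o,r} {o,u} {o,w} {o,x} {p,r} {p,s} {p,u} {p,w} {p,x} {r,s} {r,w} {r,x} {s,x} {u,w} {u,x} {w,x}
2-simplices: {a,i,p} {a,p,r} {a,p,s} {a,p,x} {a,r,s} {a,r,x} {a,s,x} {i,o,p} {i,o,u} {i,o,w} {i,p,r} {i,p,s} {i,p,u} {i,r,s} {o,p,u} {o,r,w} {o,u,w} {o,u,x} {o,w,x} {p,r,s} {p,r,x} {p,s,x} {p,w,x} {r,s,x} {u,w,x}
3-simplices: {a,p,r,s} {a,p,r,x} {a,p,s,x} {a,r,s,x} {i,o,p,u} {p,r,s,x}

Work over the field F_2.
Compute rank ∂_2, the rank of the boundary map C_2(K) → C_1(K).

n_0=9 n_1=29 n_2=25 n_3=6  [Z2]
∂1: piv[ai,ao,ap,ar,as,ax,iu,iw] rk=8  ker:io,ip,ir,is,op,or,ou,ow,ox,pr,ps,pu,pw,px,rs,rw,rx,sx,uw,ux,wx
∂2: piv[aip,apr,aps,apx,ars,arx,asx,iop,iou,iow,ipr,ips,ipu,orw,ouw,oux,owx,pwx] rk=18  ker:irs,opu,prs,prx,psx,rsx,uwx
∂3: piv[aprs,aprx,apsx,arsx,iopu] rk=5  ker:prsx
rk∂_2=18

rank∂_2=18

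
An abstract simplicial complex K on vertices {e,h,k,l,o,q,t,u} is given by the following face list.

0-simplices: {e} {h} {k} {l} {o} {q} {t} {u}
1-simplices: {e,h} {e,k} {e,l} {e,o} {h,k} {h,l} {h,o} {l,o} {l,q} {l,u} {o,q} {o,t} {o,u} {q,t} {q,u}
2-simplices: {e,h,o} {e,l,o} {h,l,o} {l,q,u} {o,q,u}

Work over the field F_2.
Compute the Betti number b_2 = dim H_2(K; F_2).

n_0=8 n_1=15 n_2=5  [Z2]
∂1: piv[eh,ek,el,eo,lq,lu,ot] rk=7  ker:hk,hl,ho,lo,oq,ou,qt,qu
∂2: piv[eho,elo,hlo,lqu,oqu] rk=5
b_2=(5−5)−0=0

b_2=0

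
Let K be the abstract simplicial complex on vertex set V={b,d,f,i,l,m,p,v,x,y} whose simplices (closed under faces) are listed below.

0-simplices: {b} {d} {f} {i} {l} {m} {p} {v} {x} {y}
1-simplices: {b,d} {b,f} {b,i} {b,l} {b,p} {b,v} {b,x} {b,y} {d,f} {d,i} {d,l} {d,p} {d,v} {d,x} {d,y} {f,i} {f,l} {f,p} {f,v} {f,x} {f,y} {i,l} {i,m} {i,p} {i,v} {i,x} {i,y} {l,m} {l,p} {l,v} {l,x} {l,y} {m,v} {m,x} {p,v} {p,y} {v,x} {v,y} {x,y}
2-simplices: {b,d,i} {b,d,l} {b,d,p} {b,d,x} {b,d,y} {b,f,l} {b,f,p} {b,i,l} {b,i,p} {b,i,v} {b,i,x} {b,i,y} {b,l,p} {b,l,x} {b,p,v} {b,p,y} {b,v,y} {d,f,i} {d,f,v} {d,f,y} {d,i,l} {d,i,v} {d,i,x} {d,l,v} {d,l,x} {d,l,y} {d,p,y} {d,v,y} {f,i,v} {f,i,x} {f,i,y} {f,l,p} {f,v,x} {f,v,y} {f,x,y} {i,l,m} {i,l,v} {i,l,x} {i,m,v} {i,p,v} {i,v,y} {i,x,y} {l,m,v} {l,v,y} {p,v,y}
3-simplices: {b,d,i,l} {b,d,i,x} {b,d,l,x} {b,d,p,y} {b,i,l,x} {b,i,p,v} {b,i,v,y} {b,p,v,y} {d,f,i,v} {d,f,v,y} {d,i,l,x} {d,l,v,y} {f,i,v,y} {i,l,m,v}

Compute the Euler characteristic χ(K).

χ(K)=2

n_0=10 n_1=39 n_2=45 n_3=14
χ=+10−39+45−14=2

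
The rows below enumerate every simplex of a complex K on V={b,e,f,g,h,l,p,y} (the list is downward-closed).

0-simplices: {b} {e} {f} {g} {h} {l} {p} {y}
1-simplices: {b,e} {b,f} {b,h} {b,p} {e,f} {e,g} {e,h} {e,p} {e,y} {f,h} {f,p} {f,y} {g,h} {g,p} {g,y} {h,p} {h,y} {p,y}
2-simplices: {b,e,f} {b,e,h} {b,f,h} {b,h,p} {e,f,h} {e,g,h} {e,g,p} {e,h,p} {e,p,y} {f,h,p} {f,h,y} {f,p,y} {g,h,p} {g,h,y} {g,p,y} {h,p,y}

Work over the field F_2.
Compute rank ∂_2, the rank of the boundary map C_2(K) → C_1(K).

rank∂_2=12

n_0=8 n_1=18 n_2=16  [Z2]
∂1: piv[be,bf,bh,bp,eg,ey] rk=6  ker:ef,eh,ep,fh,fp,fy,gh,gp,gy,hp,hy,py
∂2: piv[bef,beh,bfh,bhp,egh,egp,ehp,epy,fhp,fhy,fpy,ghy] rk=12  ker:efh,ghp,gpy,hpy
rk∂_2=12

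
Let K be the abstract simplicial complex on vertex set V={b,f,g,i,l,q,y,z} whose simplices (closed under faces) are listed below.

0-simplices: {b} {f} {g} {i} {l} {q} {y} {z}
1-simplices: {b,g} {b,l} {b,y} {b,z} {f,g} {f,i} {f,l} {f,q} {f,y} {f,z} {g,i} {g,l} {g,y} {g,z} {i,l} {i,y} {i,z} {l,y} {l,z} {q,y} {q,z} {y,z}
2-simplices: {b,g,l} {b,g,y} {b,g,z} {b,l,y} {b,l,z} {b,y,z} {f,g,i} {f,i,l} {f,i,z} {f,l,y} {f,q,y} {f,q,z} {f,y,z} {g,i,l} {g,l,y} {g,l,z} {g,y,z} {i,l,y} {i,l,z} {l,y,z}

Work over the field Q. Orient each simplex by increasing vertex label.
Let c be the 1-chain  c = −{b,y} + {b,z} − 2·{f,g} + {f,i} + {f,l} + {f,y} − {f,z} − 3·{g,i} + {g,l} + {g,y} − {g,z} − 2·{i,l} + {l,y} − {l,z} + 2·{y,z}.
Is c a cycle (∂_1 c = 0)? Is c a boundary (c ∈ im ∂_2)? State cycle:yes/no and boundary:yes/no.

cycle:yes boundary:yes

n_0=8 n_1=22 n_2=20  [Q]
∂1: piv[bg,bl,by,bz,fg,fi,fq] rk=7  ker:fl,fy,fz,gi,gl,gy,gz,il,iy,iz,ly,lz,qy,qz,yz
∂2: piv[bgl,bgy,bgz,bly,blz,byz,fgi,fil,fiz,fly,fqy,fqz,fyz,gil,ily] rk=15  ker:gly,glz,gyz,ilz,lyz
∂1c = 0
c vs im∂2: reduces to 0 ⇒ boundary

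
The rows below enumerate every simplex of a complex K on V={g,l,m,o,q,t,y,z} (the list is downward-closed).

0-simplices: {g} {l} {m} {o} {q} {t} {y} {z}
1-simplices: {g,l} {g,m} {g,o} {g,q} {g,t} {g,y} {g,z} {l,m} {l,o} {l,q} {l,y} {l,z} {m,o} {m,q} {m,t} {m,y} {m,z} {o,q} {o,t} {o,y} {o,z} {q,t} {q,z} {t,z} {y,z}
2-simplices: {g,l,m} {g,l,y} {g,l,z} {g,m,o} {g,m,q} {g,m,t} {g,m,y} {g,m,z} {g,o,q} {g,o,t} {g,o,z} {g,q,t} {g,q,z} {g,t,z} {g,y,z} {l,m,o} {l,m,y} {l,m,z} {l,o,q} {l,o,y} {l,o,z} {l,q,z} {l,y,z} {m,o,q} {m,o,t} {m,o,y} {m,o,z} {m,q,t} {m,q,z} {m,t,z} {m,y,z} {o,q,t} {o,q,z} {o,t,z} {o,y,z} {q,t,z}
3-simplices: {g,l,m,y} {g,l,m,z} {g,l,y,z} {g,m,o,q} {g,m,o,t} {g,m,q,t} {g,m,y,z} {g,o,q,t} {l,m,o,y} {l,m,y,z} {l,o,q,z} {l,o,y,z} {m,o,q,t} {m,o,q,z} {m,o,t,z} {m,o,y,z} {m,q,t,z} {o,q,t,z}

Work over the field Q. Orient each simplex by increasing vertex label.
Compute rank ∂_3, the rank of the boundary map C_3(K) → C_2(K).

n_0=8 n_1=25 n_2=36 n_3=18  [Q]
∂1: piv[gl,gm,go,gq,gt,gy,gz] rk=7  ker:lm,lo,lq,ly,lz,mo,mq,mt,my,mz,oq,ot,oy,oz,qt,qz,tz,yz
∂2: piv[glm,gly,glz,gmo,gmq,gmt,gmy,gmz,goq,got,goz,gqt,gqz,gtz,gyz,lmo,loq,loy] rk=18  ker:lmy,lmz,loz,lqz,lyz,moq,mot,moy,moz,mqt,mqz,mtz,myz,oqt,oqz,otz,oyz,qtz
∂3: piv[glmy,glmz,glyz,gmoq,gmot,gmqt,gmyz,goqt,lmoy,loqz,loyz,moqz,motz,moyz,mqtz] rk=15  ker:lmyz,moqt,oqtz
rk∂_3=15

rank∂_3=15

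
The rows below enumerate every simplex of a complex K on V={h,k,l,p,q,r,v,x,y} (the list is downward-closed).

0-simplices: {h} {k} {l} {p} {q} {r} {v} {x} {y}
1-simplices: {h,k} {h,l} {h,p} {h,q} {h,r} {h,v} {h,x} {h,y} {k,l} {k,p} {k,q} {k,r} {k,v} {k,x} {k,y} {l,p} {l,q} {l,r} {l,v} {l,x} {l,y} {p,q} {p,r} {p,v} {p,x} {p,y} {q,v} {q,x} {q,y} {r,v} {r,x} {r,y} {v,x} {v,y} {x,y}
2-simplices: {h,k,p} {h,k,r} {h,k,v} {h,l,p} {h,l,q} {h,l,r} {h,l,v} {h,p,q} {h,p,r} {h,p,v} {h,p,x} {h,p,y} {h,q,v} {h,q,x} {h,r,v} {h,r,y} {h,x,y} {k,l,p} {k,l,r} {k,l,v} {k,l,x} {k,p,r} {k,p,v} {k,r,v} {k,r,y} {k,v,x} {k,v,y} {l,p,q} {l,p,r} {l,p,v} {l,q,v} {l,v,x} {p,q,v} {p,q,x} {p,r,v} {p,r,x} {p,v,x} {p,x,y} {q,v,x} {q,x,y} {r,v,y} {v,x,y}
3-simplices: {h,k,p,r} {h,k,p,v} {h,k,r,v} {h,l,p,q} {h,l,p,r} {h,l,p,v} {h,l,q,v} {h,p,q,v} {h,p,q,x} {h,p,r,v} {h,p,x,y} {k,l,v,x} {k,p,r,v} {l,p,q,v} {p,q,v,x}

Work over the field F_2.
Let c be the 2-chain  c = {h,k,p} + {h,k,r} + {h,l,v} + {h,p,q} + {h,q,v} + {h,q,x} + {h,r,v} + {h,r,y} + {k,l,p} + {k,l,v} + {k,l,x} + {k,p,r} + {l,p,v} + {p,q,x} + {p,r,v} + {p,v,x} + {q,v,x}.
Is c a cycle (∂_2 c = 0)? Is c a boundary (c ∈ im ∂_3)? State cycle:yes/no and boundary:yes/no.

cycle:no boundary:no

n_0=9 n_1=35 n_2=42 n_3=15  [Z2]
∂1: piv[hk,hl,hp,hq,hr,hv,hx,hy] rk=8  ker:kl,kp,kq,kr,kv,kx,ky,lp,lq,lr,lv,lx,ly,pq,pr,pv,px,py,qv,qx,qy,rv,rx,ry,vx,vy,xy
∂2: piv[hkp,hkr,hkv,hlp,hlq,hlr,hlv,hpq,hpr,hpv,hpx,hpy,hqv,hqx,hrv,hry,hxy,klp,klx,kry,kvx,kvy,prx,pvx,qxy] rk=25  ker:klr,klv,kpr,kpv,krv,lpq,lpr,lpv,lqv,lvx,pqv,pqx,prv,pxy,qvx,rvy,vxy
∂3: piv[hkpr,hkpv,hkrv,hlpq,hlpr,hlpv,hlqv,hpqv,hpqx,hprv,hpxy,klvx,pqvx] rk=13  ker:kprv,lpqv
∂2c = {h,l} + {h,q} + {h,r} + {h,v} + {h,x} + {h,y} + {k,l} + {k,p} + {k,v} + {k,x} + {l,v} + {l,x} + {p,v} + {q,x} + {r,y}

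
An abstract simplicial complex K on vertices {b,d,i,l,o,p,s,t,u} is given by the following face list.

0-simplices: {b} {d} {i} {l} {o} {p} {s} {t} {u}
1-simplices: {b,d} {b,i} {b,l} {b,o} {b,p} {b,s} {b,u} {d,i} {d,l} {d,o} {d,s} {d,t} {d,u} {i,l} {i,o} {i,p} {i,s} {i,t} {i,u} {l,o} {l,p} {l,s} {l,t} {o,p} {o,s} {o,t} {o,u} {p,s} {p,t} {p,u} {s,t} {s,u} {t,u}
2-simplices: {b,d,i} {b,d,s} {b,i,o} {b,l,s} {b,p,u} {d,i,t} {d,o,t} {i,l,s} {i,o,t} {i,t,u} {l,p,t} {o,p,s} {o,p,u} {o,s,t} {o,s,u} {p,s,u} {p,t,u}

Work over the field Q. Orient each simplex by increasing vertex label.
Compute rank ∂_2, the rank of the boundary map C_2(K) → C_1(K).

n_0=9 n_1=33 n_2=17  [Q]
∂1: piv[bd,bi,bl,bo,bp,bs,bu,dt] rk=8  ker:di,dl,do,ds,du,il,io,ip,is,it,iu,lo,lp,ls,lt,op,os,ot,ou,ps,pt,pu,st,su,tu
∂2: piv[bdi,bds,bio,bls,bpu,dit,dot,ils,iot,itu,lpt,ops,opu,ost,osu,ptu] rk=16  ker:psu
rk∂_2=16

rank∂_2=16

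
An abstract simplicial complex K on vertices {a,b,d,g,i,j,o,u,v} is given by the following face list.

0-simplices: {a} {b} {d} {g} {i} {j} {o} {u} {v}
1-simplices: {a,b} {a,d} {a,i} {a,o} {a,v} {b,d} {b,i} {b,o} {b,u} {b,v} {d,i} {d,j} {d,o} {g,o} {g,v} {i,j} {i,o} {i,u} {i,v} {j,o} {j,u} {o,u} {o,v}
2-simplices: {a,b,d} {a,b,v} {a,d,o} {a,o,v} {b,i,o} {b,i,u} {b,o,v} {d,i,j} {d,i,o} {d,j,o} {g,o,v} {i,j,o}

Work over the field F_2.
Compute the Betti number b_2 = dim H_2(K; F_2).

b_2=1

n_0=9 n_1=23 n_2=12  [Z2]
∂1: piv[ab,ad,ai,ao,av,bu,dj,go] rk=8  ker:bd,bi,bo,bv,di,do,gv,ij,io,iu,iv,jo,ju,ou,ov
∂2: piv[abd,abv,ado,aov,bio,biu,bov,dij,dio,djo,gov] rk=11  ker:ijo
b_2=(12−11)−0=1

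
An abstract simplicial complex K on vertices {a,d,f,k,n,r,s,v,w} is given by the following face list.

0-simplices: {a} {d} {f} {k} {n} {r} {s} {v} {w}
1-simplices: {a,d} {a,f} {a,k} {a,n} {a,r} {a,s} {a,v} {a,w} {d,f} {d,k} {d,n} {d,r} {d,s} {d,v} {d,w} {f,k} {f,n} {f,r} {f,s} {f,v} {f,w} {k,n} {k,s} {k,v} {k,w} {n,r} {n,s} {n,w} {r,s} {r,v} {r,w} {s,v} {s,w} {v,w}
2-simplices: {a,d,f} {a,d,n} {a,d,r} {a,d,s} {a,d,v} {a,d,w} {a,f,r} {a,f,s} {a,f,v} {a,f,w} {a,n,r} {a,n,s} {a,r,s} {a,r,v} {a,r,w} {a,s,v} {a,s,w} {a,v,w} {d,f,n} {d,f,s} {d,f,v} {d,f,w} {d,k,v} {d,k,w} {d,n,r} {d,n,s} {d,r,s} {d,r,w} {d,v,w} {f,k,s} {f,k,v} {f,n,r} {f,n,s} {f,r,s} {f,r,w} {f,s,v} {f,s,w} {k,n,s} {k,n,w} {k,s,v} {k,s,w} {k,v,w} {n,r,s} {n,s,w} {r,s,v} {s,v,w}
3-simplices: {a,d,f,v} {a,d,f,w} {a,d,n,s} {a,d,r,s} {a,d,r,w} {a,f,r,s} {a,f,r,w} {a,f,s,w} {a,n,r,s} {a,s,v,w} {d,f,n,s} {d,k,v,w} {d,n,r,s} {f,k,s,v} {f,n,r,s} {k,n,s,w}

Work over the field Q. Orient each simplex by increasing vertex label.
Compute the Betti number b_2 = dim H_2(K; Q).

n_0=9 n_1=34 n_2=46 n_3=16  [Q]
∂1: piv[ad,af,ak,an,ar,as,av,aw] rk=8  ker:df,dk,dn,dr,ds,dv,dw,fk,fn,fr,fs,fv,fw,kn,ks,kv,kw,nr,ns,nw,rs,rv,rw,sv,sw,vw
∂2: piv[adf,adn,adr,ads,adv,adw,afr,afs,afv,afw,anr,ans,ars,arv,arw,asv,asw,avw,dfn,dkv,dkw,fks,fkv,kns,knw] rk=25  ker:dfs,dfv,dfw,dnr,dns,drs,drw,dvw,fnr,fns,frs,frw,fsv,fsw,ksv,ksw,kvw,nrs,nsw,rsv,svw
∂3: piv[adfv,adfw,adns,adrs,adrw,afrs,afrw,afsw,anrs,asvw,dfns,dkvw,dnrs,fksv,fnrs,knsw] rk=16
b_2=(46−25)−16=5

b_2=5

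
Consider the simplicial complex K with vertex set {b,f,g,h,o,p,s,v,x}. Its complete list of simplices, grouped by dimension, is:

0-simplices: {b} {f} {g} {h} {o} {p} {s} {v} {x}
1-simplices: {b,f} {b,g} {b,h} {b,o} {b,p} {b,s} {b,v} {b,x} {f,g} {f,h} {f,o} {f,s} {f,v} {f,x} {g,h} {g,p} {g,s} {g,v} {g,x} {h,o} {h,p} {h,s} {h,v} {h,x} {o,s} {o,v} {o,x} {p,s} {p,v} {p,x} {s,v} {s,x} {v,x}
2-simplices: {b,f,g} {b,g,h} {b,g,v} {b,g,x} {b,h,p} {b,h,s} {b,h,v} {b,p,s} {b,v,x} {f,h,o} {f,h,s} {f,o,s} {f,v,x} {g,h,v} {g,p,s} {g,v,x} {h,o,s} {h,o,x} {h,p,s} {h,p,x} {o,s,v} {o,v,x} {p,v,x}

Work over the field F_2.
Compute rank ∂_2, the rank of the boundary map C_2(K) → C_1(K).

n_0=9 n_1=33 n_2=23  [Z2]
∂1: piv[bf,bg,bh,bo,bp,bs,bv,bx] rk=8  ker:fg,fh,fo,fs,fv,fx,gh,gp,gs,gv,gx,ho,hp,hs,hv,hx,os,ov,ox,ps,pv,px,sv,sx,vx
∂2: piv[bfg,bgh,bgv,bgx,bhp,bhs,bhv,bps,bvx,fho,fhs,fos,fvx,gps,hox,hpx,osv,ovx,pvx] rk=19  ker:ghv,gvx,hos,hps
rk∂_2=19

rank∂_2=19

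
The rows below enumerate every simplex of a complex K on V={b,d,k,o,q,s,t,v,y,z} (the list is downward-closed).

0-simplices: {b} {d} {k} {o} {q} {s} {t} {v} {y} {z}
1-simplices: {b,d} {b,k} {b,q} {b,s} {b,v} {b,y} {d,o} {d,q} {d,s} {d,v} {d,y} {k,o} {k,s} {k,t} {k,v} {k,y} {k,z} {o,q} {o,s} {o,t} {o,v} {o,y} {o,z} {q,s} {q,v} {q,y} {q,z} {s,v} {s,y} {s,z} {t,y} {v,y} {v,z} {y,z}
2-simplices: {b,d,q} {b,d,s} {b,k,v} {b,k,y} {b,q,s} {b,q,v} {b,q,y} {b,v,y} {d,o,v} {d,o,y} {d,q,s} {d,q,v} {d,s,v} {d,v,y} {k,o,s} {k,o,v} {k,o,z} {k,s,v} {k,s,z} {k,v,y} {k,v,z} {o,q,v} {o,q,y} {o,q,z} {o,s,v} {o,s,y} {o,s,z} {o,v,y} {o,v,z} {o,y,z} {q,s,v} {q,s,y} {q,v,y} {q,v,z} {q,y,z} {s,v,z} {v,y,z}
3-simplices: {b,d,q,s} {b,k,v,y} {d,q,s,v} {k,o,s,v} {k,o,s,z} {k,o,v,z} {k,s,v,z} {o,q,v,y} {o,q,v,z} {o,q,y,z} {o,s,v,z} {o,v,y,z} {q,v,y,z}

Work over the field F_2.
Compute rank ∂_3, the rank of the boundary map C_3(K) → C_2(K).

n_0=10 n_1=34 n_2=37 n_3=13  [Z2]
∂1: piv[bd,bk,bq,bs,bv,by,do,kt,kz] rk=9  ker:dq,ds,dv,dy,ko,ks,kv,ky,oq,os,ot,ov,oy,oz,qs,qv,qy,qz,sv,sy,sz,ty,vy,vz,yz
∂2: piv[bdq,bds,bkv,bky,bqs,bqv,bqy,bvy,dov,doy,dqv,dsv,dvy,kos,kov,koz,ksv,ksz,kvz,oqv,oqz,osy,oyz] rk=23  ker:dqs,kvy,oqy,osv,osz,ovy,ovz,qsv,qsy,qvy,qvz,qyz,svz,vyz
∂3: piv[bdqs,bkvy,dqsv,kosv,kosz,kovz,ksvz,oqvy,oqvz,oqyz,ovyz] rk=11  ker:osvz,qvyz
rk∂_3=11

rank∂_3=11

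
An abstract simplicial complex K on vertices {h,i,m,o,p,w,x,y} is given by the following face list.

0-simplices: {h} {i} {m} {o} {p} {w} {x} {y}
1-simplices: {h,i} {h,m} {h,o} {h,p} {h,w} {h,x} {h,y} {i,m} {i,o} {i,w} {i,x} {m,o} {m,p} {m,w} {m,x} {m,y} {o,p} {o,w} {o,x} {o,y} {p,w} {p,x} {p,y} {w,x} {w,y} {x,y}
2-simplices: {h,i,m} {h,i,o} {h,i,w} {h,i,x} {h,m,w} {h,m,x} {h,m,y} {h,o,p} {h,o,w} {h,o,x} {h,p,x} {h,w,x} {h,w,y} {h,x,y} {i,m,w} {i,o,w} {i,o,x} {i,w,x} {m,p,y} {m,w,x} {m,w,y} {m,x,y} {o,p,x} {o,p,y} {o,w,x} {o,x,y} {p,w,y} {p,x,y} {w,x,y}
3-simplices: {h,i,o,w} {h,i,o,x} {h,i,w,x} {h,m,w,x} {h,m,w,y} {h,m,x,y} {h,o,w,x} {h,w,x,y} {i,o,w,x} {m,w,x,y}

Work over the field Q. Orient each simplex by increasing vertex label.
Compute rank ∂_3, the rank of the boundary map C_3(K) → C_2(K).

n_0=8 n_1=26 n_2=29 n_3=10  [Q]
∂1: piv[hi,hm,ho,hp,hw,hx,hy] rk=7  ker:im,io,iw,ix,mo,mp,mw,mx,my,op,ow,ox,oy,pw,px,py,wx,wy,xy
∂2: piv[him,hio,hiw,hix,hmw,hmx,hmy,hop,how,hox,hpx,hwx,hwy,hxy,mpy,opy,oxy,pwy] rk=18  ker:imw,iow,iox,iwx,mwx,mwy,mxy,opx,owx,pxy,wxy
∂3: piv[hiow,hiox,hiwx,hmwx,hmwy,hmxy,howx,hwxy] rk=8  ker:iowx,mwxy
rk∂_3=8

rank∂_3=8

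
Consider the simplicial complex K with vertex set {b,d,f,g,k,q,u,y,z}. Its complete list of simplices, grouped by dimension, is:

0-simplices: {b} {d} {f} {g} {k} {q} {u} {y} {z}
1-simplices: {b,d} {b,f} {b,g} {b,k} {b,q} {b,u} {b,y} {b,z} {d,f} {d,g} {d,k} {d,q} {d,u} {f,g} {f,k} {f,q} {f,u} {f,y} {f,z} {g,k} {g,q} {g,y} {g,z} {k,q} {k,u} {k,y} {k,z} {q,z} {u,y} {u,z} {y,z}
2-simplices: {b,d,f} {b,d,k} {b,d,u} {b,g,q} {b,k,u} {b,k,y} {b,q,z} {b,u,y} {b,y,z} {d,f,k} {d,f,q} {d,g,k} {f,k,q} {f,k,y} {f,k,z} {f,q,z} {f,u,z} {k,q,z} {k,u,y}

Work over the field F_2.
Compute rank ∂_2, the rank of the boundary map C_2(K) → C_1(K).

n_0=9 n_1=31 n_2=19  [Z2]
∂1: piv[bd,bf,bg,bk,bq,bu,by,bz] rk=8  ker:df,dg,dk,dq,du,fg,fk,fq,fu,fy,fz,gk,gq,gy,gz,kq,ku,ky,kz,qz,uy,uz,yz
∂2: piv[bdf,bdk,bdu,bgq,bku,bky,bqz,buy,byz,dfk,dfq,dgk,fkq,fky,fkz,fqz,fuz] rk=17  ker:kqz,kuy
rk∂_2=17

rank∂_2=17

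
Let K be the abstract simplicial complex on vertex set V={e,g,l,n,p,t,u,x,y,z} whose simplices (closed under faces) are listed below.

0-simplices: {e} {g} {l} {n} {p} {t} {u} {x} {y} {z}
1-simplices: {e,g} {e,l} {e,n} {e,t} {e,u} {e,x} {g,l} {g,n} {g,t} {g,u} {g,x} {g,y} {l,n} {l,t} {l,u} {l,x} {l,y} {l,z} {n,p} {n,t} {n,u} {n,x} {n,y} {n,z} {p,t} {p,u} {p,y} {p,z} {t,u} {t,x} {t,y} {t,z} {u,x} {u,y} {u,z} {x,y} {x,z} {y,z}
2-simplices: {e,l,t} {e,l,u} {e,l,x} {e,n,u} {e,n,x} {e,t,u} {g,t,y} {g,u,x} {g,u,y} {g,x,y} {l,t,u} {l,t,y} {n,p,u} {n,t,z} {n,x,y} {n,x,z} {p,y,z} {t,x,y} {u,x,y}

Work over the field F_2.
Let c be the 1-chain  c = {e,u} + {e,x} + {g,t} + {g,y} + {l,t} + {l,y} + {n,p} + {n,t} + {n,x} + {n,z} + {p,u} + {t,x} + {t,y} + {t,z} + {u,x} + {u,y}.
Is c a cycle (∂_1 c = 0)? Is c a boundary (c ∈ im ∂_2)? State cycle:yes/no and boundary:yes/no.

n_0=10 n_1=38 n_2=19  [Z2]
∂1: piv[eg,el,en,et,eu,ex,gy,lz,np] rk=9  ker:gl,gn,gt,gu,gx,ln,lt,lu,lx,ly,nt,nu,nx,ny,nz,pt,pu,py,pz,tu,tx,ty,tz,ux,uy,uz,xy,xz,yz
∂2: piv[elt,elu,elx,enu,enx,etu,gty,gux,guy,gxy,lty,npu,ntz,nxy,nxz,pyz,txy] rk=17  ker:ltu,uxy
∂1c = 0
c vs im∂2: reduces to 0 ⇒ boundary

cycle:yes boundary:yes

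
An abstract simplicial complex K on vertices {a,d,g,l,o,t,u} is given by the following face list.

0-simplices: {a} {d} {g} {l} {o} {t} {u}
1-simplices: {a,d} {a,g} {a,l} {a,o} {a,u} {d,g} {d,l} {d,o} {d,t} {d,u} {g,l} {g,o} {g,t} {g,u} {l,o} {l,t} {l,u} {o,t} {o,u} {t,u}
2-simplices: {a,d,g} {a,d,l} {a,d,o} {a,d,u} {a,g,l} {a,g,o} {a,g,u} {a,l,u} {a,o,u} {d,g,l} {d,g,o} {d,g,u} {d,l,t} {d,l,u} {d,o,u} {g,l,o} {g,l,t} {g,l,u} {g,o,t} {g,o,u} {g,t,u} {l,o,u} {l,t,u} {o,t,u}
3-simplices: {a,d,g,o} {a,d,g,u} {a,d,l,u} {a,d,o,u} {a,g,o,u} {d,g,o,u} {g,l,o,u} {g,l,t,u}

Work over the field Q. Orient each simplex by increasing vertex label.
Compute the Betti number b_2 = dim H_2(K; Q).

n_0=7 n_1=20 n_2=24 n_3=8  [Q]
∂1: piv[ad,ag,al,ao,au,dt] rk=6  ker:dg,dl,do,du,gl,go,gt,gu,lo,lt,lu,ot,ou,tu
∂2: piv[adg,adl,ado,adu,agl,ago,agu,alu,aou,dlt,glo,glt,got,gtu] rk=14  ker:dgl,dgo,dgu,dlu,dou,glu,gou,lou,ltu,otu
∂3: piv[adgo,adgu,adlu,adou,agou,glou,gltu] rk=7  ker:dgou
b_2=(24−14)−7=3

b_2=3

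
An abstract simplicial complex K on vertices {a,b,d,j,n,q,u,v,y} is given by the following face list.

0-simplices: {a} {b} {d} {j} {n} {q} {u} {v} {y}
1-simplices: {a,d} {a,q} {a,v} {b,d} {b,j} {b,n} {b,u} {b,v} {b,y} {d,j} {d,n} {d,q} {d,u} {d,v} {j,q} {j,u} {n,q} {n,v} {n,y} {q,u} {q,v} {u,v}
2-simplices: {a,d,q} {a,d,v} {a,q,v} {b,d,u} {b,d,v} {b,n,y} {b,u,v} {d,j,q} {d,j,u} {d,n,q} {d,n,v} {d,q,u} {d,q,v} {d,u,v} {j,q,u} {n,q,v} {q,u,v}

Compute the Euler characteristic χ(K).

χ(K)=4

n_0=9 n_1=22 n_2=17
χ=+9−22+17=4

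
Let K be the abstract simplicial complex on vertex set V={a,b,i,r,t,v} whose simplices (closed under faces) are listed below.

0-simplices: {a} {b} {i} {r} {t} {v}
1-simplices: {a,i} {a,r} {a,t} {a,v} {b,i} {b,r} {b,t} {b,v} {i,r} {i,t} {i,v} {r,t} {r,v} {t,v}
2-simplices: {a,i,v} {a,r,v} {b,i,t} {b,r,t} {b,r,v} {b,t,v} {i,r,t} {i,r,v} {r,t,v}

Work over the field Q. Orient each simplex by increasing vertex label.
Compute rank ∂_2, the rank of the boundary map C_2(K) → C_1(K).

n_0=6 n_1=14 n_2=9  [Q]
∂1: piv[ai,ar,at,av,bi] rk=5  ker:br,bt,bv,ir,it,iv,rt,rv,tv
∂2: piv[aiv,arv,bit,brt,brv,btv,irt,irv] rk=8  ker:rtv
rk∂_2=8

rank∂_2=8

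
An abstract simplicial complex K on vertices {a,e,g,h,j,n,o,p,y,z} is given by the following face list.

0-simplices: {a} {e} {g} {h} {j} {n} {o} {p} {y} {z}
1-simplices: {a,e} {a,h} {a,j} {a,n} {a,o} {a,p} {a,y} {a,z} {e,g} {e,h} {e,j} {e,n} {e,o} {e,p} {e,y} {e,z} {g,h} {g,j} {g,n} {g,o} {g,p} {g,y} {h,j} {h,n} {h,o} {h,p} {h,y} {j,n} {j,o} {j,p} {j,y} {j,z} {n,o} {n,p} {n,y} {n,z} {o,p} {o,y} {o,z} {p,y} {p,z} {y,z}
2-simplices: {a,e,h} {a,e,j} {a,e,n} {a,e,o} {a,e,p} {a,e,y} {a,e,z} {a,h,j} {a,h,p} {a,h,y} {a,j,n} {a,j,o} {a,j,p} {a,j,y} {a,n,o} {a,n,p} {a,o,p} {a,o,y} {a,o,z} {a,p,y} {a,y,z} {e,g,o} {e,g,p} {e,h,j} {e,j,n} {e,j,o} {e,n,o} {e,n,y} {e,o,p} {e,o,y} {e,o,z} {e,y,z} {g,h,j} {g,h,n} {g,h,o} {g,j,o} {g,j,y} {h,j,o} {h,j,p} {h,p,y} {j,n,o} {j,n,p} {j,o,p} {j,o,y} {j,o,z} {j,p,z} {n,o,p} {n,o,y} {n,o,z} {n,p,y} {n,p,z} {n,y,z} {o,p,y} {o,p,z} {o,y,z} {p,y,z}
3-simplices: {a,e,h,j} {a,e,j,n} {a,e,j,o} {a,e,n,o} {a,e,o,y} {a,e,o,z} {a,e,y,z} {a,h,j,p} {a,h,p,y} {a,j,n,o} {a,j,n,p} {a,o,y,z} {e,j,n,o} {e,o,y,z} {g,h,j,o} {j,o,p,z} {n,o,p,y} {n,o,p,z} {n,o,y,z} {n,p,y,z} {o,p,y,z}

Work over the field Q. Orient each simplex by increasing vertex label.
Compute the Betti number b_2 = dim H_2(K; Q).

n_0=10 n_1=42 n_2=56 n_3=21  [Q]
∂1: piv[ae,ah,aj,an,ao,ap,ay,az,eg] rk=9  ker:eh,ej,en,eo,ep,ey,ez,gh,gj,gn,go,gp,gy,hj,hn,ho,hp,hy,jn,jo,jp,jy,jz,no,np,ny,nz,op,oy,oz,py,pz,yz
∂2: piv[aeh,aej,aen,aeo,aep,aey,aez,ahj,ahp,ahy,ajn,ajo,ajp,ajy,ano,anp,aop,aoy,aoz,apy,ayz,ego,egp,eny,ghj,ghn,gho,gjo,gjy,joz,jpz,noz] rk=32  ker:ehj,ejn,ejo,eno,eop,eoy,eoz,eyz,hjo,hjp,hpy,jno,jnp,jop,joy,nop,noy,npy,npz,nyz,opy,opz,oyz,pyz
∂3: piv[aehj,aejn,aejo,aeno,aeoy,aeoz,aeyz,ahjp,ahpy,ajno,ajnp,aoyz,ghjo,jopz,nopy,nopz,noyz,npyz] rk=18  ker:ejno,eoyz,opyz
b_2=(56−32)−18=6

b_2=6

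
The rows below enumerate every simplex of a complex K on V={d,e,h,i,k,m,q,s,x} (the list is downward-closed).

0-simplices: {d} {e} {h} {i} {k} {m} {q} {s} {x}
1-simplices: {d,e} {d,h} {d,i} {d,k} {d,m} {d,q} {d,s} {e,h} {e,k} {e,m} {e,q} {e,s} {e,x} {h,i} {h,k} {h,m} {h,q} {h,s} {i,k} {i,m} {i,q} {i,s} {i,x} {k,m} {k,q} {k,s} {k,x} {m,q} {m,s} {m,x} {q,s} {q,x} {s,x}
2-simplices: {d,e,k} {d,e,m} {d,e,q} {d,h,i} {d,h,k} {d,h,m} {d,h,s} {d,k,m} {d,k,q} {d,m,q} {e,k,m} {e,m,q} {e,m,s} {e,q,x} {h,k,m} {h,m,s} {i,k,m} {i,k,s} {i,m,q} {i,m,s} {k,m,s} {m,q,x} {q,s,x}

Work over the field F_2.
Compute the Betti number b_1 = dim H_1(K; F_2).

n_0=9 n_1=33 n_2=23  [Z2]
∂1: piv[de,dh,di,dk,dm,dq,ds,ex] rk=8  ker:eh,ek,em,eq,es,hi,hk,hm,hq,hs,ik,im,iq,is,ix,km,kq,ks,kx,mq,ms,mx,qs,qx,sx
∂2: piv[dek,dem,deq,dhi,dhk,dhm,dhs,dkm,dkq,dmq,ems,eqx,hms,ikm,iks,imq,ims,mqx,qsx] rk=19  ker:ekm,emq,hkm,kms
b_1=(33−8)−19=6

b_1=6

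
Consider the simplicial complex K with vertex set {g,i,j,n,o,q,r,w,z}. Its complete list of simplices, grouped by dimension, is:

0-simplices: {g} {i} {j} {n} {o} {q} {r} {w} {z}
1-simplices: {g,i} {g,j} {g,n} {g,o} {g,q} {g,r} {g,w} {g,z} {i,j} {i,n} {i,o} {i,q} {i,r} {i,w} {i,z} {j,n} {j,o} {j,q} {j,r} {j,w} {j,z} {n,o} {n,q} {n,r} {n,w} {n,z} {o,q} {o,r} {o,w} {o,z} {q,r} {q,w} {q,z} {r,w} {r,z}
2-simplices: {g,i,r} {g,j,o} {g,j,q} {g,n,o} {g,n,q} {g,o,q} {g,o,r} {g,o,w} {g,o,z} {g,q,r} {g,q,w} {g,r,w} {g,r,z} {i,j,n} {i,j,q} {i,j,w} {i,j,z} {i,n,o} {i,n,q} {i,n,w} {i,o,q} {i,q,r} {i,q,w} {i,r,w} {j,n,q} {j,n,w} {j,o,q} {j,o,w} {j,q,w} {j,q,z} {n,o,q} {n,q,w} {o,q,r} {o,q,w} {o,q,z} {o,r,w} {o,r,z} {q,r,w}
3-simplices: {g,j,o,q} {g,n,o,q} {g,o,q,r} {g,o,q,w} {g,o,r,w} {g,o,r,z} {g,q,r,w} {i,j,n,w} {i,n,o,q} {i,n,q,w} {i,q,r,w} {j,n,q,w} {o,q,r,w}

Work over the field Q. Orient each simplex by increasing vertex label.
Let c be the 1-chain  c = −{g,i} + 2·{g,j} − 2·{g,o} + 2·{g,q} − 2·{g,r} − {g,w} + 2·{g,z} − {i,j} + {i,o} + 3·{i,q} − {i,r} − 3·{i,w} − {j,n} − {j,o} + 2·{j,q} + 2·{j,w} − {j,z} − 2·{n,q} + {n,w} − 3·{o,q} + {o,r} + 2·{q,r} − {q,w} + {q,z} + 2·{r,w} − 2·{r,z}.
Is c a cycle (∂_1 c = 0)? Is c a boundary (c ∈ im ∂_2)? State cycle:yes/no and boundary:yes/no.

cycle:yes boundary:yes

n_0=9 n_1=35 n_2=38 n_3=13  [Q]
∂1: piv[gi,gj,gn,go,gq,gr,gw,gz] rk=8  ker:ij,in,io,iq,ir,iw,iz,jn,jo,jq,jr,jw,jz,no,nq,nr,nw,nz,oq,or,ow,oz,qr,qw,qz,rw,rz
∂2: piv[gir,gjo,gjq,gno,gnq,goq,gor,gow,goz,gqr,gqw,grw,grz,ijn,ijq,ijw,ijz,ino,inq,inw,iqr,iqw,jqz,oqz] rk=24  ker:ioq,irw,jnq,jnw,joq,jow,jqw,noq,nqw,oqr,oqw,orw,orz,qrw
∂3: piv[gjoq,gnoq,goqr,goqw,gorw,gorz,gqrw,ijnw,inoq,inqw,iqrw,jnqw] rk=12  ker:oqrw
∂1c = 0
c vs im∂2: reduces to 0 ⇒ boundary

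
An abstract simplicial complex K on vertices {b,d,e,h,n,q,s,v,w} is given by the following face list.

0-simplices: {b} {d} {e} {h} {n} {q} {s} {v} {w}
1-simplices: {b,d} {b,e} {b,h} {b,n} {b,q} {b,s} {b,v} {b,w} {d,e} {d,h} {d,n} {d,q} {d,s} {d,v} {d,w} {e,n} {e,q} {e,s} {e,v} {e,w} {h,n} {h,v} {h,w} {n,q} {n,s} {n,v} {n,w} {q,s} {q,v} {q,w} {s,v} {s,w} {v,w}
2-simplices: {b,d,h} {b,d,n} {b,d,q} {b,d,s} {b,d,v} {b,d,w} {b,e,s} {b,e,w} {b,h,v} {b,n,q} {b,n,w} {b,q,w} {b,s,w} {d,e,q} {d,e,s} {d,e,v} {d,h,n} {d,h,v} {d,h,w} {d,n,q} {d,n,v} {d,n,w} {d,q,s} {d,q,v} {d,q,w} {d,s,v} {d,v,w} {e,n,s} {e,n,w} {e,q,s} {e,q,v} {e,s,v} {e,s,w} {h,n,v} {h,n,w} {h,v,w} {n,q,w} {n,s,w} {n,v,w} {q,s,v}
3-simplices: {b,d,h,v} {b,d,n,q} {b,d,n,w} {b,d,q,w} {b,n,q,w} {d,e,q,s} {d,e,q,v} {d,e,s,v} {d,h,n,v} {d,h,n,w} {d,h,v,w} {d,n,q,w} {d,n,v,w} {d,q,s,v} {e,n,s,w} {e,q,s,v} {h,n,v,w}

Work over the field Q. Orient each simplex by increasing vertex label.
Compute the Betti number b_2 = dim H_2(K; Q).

n_0=9 n_1=33 n_2=40 n_3=17  [Q]
∂1: piv[bd,be,bh,bn,bq,bs,bv,bw] rk=8  ker:de,dh,dn,dq,ds,dv,dw,en,eq,es,ev,ew,hn,hv,hw,nq,ns,nv,nw,qs,qv,qw,sv,sw,vw
∂2: piv[bdh,bdn,bdq,bds,bdv,bdw,bes,bew,bhv,bnq,bnw,bqw,bsw,deq,des,dev,dhn,dhw,dnv,dqs,dqv,dsv,dvw,ens,enw] rk=25  ker:dhv,dnq,dnw,dqw,eqs,eqv,esv,esw,hnv,hnw,hvw,nqw,nsw,nvw,qsv
∂3: piv[bdhv,bdnq,bdnw,bdqw,bnqw,deqs,deqv,desv,dhnv,dhnw,dhvw,dnvw,dqsv,ensw] rk=14  ker:dnqw,eqsv,hnvw
b_2=(40−25)−14=1

b_2=1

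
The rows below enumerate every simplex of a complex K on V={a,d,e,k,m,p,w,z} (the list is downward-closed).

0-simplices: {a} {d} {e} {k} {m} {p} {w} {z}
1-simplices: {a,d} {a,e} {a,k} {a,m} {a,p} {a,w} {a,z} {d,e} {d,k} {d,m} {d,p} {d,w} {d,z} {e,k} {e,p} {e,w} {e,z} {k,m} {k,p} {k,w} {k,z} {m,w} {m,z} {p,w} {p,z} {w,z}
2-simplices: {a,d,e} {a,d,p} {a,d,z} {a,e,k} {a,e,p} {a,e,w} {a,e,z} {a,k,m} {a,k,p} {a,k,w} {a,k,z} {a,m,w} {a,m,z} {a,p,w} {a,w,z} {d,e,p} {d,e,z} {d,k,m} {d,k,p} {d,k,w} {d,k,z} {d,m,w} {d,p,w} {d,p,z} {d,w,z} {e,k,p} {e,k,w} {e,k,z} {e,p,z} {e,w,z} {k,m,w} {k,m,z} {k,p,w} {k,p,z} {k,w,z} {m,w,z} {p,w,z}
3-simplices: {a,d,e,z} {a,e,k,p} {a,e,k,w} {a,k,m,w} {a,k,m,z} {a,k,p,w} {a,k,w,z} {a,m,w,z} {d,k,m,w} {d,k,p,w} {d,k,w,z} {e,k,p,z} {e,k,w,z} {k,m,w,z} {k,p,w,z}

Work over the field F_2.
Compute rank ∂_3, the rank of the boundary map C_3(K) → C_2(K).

rank∂_3=14

n_0=8 n_1=26 n_2=37 n_3=15  [Z2]
∂1: piv[ad,ae,ak,am,ap,aw,az] rk=7  ker:de,dk,dm,dp,dw,dz,ek,ep,ew,ez,km,kp,kw,kz,mw,mz,pw,pz,wz
∂2: piv[ade,adp,adz,aek,aep,aew,aez,akm,akp,akw,akz,amw,amz,apw,awz,dkm,dkp,dkw,dpz] rk=19  ker:dep,dez,dkz,dmw,dpw,dwz,ekp,ekw,ekz,epz,ewz,kmw,kmz,kpw,kpz,kwz,mwz,pwz
∂3: piv[adez,aekp,aekw,akmw,akmz,akpw,akwz,amwz,dkmw,dkpw,dkwz,ekpz,ekwz,kpwz] rk=14  ker:kmwz
rk∂_3=14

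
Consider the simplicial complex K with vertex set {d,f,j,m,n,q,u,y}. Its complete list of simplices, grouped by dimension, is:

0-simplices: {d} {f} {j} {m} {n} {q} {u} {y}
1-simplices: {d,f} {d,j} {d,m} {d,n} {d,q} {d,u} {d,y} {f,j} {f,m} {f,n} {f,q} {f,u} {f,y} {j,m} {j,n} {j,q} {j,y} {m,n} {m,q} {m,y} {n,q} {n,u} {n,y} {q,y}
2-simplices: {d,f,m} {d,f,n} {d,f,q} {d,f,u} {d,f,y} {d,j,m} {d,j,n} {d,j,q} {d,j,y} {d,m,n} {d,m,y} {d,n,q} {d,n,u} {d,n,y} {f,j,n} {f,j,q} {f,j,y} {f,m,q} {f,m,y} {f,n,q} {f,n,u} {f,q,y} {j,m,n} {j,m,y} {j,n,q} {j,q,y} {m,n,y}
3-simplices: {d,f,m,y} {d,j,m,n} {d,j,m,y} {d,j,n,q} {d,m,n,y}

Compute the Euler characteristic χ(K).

χ(K)=6

n_0=8 n_1=24 n_2=27 n_3=5
χ=+8−24+27−5=6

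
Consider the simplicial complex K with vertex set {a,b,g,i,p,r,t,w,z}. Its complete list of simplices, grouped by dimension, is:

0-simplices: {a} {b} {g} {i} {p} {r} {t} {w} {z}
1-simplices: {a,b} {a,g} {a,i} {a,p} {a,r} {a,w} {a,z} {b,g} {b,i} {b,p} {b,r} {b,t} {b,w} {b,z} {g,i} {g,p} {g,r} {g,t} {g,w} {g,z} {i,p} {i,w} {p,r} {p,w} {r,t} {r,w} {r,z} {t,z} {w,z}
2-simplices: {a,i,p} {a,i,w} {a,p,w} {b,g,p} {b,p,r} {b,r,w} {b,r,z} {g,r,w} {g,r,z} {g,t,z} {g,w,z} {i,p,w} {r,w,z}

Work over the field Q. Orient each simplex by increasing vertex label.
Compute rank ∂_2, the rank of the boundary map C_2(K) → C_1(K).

rank∂_2=11

n_0=9 n_1=29 n_2=13  [Q]
∂1: piv[ab,ag,ai,ap,ar,aw,az,bt] rk=8  ker:bg,bi,bp,br,bw,bz,gi,gp,gr,gt,gw,gz,ip,iw,pr,pw,rt,rw,rz,tz,wz
∂2: piv[aip,aiw,apw,bgp,bpr,brw,brz,grw,grz,gtz,gwz] rk=11  ker:ipw,rwz
rk∂_2=11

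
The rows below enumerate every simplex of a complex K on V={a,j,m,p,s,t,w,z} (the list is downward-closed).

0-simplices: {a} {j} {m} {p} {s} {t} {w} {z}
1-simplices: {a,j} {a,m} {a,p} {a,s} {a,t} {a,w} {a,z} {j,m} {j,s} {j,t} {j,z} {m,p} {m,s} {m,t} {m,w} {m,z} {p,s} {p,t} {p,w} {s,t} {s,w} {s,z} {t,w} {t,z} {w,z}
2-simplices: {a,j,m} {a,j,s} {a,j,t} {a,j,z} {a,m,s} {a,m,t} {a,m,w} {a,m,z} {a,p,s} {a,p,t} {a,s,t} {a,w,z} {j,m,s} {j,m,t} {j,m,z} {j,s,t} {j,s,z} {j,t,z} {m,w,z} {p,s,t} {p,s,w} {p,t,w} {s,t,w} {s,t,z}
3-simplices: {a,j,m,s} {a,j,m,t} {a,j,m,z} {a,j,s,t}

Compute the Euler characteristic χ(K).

n_0=8 n_1=25 n_2=24 n_3=4
χ=+8−25+24−4=3

χ(K)=3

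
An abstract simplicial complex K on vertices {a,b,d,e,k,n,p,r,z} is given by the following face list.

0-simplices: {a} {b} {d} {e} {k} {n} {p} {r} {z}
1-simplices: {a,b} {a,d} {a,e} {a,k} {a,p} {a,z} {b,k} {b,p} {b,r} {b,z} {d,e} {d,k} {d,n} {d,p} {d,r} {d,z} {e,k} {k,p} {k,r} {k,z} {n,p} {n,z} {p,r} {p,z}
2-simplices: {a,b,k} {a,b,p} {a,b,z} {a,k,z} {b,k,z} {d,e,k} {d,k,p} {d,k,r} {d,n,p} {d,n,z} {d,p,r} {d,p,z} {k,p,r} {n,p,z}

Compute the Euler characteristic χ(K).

χ(K)=-1

n_0=9 n_1=24 n_2=14
χ=+9−24+14=-1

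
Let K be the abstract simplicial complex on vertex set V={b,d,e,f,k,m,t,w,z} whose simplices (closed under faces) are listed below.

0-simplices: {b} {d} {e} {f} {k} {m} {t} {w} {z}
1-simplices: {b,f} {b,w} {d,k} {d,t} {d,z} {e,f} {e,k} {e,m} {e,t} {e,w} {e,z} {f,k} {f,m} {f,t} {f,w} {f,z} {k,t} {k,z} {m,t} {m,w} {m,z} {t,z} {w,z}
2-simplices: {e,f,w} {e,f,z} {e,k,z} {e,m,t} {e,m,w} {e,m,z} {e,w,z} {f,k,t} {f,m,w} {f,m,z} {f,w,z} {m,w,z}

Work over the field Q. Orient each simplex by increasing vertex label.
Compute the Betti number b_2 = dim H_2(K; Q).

n_0=9 n_1=23 n_2=12  [Q]
∂1: piv[bf,bw,dk,dt,dz,ef,ek,em] rk=8  ker:et,ew,ez,fk,fm,ft,fw,fz,kt,kz,mt,mw,mz,tz,wz
∂2: piv[efw,efz,ekz,emt,emw,emz,ewz,fkt,fmw] rk=9  ker:fmz,fwz,mwz
b_2=(12−9)−0=3

b_2=3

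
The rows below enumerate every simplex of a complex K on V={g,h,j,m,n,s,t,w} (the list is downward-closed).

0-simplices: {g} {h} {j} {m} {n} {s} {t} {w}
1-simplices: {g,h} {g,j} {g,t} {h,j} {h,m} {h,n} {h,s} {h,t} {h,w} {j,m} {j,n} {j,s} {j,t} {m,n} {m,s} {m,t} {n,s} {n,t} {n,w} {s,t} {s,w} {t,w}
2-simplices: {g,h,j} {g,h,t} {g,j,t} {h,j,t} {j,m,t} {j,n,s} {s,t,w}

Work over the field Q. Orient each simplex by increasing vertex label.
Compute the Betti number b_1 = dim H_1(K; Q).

n_0=8 n_1=22 n_2=7  [Q]
∂1: piv[gh,gj,gt,hm,hn,hs,hw] rk=7  ker:hj,ht,jm,jn,js,jt,mn,ms,mt,ns,nt,nw,st,sw,tw
∂2: piv[ghj,ght,gjt,jmt,jns,stw] rk=6  ker:hjt
b_1=(22−7)−6=9

b_1=9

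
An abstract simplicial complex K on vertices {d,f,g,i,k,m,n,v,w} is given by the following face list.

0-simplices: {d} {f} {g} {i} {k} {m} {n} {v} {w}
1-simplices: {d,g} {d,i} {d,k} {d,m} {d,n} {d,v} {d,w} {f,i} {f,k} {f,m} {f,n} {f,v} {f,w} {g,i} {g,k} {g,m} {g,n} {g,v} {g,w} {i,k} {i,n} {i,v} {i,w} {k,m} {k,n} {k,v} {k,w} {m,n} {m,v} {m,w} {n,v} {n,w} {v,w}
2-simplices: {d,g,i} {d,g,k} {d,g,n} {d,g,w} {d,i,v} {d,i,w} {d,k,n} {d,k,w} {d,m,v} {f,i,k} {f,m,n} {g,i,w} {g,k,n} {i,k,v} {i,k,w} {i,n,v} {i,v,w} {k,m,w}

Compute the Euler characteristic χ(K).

n_0=9 n_1=33 n_2=18
χ=+9−33+18=-6

χ(K)=-6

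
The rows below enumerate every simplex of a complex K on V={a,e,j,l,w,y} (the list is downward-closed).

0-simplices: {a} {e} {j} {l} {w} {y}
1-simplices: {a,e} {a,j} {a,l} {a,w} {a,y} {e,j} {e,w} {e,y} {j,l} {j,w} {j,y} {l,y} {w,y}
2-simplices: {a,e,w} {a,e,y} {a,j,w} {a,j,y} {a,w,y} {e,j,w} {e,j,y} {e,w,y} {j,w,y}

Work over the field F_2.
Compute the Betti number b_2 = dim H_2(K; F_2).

n_0=6 n_1=13 n_2=9  [Z2]
∂1: piv[ae,aj,al,aw,ay] rk=5  ker:ej,ew,ey,jl,jw,jy,ly,wy
∂2: piv[aew,aey,ajw,ajy,awy,ejw] rk=6  ker:ejy,ewy,jwy
b_2=(9−6)−0=3

b_2=3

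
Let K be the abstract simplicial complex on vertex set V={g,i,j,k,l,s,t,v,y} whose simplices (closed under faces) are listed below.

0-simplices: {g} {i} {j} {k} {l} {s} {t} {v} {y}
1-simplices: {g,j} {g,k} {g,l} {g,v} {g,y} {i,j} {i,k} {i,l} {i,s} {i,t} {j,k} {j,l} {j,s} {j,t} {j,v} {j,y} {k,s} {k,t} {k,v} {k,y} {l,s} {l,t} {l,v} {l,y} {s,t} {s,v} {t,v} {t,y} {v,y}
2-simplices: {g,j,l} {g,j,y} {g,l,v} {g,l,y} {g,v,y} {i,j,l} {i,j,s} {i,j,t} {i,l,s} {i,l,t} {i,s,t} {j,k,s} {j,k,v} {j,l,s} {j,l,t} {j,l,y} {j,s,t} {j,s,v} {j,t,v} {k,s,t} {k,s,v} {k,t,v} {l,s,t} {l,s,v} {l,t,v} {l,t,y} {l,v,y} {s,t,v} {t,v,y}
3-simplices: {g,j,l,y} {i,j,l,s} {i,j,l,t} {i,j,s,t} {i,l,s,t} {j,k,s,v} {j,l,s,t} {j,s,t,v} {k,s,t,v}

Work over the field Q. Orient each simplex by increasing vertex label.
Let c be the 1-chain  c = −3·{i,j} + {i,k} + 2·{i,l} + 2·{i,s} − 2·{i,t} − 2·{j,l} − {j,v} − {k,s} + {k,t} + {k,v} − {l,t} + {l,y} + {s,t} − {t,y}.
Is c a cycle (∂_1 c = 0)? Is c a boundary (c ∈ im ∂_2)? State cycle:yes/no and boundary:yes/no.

cycle:yes boundary:no

n_0=9 n_1=29 n_2=29 n_3=9  [Q]
∂1: piv[gj,gk,gl,gv,gy,ij,is,it] rk=8  ker:ik,il,jk,jl,js,jt,jv,jy,ks,kt,kv,ky,ls,lt,lv,ly,st,sv,tv,ty,vy
∂2: piv[gjl,gjy,glv,gly,gvy,ijl,ijs,ijt,ils,ilt,ist,jks,jkv,jsv,jtv,kst,lsv,lty] rk=18  ker:jls,jlt,jly,jst,ksv,ktv,lst,ltv,lvy,stv,tvy
∂3: piv[gjly,ijls,ijlt,ijst,ilst,jksv,jstv,kstv] rk=8  ker:jlst
∂1c = 0
c vs im∂2: residual ≠ 0 ⇒ not boundary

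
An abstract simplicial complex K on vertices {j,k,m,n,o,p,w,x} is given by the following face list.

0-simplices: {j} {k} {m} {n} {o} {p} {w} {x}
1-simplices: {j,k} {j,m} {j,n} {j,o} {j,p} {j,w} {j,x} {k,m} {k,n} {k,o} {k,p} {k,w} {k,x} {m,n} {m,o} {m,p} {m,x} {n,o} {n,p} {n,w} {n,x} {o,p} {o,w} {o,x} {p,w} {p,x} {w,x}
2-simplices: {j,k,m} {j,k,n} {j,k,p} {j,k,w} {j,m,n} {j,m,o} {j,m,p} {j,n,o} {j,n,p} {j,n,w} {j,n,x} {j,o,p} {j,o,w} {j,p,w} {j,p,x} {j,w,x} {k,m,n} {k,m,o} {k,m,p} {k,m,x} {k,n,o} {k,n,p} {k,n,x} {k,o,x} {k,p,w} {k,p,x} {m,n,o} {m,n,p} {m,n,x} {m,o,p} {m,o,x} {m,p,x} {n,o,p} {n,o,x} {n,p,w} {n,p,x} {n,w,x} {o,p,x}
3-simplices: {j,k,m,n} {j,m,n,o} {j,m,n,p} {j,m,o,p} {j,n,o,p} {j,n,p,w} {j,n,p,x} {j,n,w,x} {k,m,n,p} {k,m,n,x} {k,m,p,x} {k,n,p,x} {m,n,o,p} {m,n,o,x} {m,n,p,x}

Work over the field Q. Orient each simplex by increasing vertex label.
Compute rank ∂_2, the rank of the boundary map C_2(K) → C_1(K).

n_0=8 n_1=27 n_2=38 n_3=15  [Q]
∂1: piv[jk,jm,jn,jo,jp,jw,jx] rk=7  ker:km,kn,ko,kp,kw,kx,mn,mo,mp,mx,no,np,nw,nx,op,ow,ox,pw,px,wx
∂2: piv[jkm,jkn,jkp,jkw,jmn,jmo,jmp,jno,jnp,jnw,jnx,jop,jow,jpw,jpx,jwx,kmo,kmx,knx,kox] rk=20  ker:kmn,kmp,kno,knp,kpw,kpx,mno,mnp,mnx,mop,mox,mpx,nop,nox,npw,npx,nwx,opx
∂3: piv[jkmn,jmno,jmnp,jmop,jnop,jnpw,jnpx,jnwx,kmnp,kmnx,kmpx,knpx,mnox] rk=13  ker:mnop,mnpx
rk∂_2=20

rank∂_2=20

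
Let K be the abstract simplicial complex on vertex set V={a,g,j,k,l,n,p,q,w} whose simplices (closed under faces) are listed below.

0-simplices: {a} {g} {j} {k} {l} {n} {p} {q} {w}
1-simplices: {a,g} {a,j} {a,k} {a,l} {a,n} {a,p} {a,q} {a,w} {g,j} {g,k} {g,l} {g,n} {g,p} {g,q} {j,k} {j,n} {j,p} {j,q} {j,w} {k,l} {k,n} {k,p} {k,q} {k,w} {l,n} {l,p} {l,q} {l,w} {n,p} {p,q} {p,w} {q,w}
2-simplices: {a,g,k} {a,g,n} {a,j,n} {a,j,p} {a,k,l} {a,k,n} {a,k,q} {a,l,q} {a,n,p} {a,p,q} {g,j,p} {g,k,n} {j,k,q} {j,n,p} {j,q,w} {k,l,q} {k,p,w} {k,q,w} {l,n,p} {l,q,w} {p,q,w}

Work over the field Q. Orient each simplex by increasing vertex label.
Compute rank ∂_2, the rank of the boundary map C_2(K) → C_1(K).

rank∂_2=18

n_0=9 n_1=32 n_2=21  [Q]
∂1: piv[ag,aj,ak,al,an,ap,aq,aw] rk=8  ker:gj,gk,gl,gn,gp,gq,jk,jn,jp,jq,jw,kl,kn,kp,kq,kw,ln,lp,lq,lw,np,pq,pw,qw
∂2: piv[agk,agn,ajn,ajp,akl,akn,akq,alq,anp,apq,gjp,jkq,jqw,kpw,kqw,lnp,lqw,pqw] rk=18  ker:gkn,jnp,klq
rk∂_2=18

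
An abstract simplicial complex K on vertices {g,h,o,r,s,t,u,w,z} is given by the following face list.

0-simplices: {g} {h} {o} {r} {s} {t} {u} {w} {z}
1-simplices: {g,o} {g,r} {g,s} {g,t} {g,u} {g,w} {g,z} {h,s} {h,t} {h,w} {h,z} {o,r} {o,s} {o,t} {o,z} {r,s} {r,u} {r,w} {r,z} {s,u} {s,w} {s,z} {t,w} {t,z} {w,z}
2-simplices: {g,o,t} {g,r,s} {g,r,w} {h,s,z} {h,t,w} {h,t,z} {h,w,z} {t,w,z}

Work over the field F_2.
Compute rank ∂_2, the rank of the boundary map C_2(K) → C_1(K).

n_0=9 n_1=25 n_2=8  [Z2]
∂1: piv[go,gr,gs,gt,gu,gw,gz,hs] rk=8  ker:ht,hw,hz,or,os,ot,oz,rs,ru,rw,rz,su,sw,sz,tw,tz,wz
∂2: piv[got,grs,grw,hsz,htw,htz,hwz] rk=7  ker:twz
rk∂_2=7

rank∂_2=7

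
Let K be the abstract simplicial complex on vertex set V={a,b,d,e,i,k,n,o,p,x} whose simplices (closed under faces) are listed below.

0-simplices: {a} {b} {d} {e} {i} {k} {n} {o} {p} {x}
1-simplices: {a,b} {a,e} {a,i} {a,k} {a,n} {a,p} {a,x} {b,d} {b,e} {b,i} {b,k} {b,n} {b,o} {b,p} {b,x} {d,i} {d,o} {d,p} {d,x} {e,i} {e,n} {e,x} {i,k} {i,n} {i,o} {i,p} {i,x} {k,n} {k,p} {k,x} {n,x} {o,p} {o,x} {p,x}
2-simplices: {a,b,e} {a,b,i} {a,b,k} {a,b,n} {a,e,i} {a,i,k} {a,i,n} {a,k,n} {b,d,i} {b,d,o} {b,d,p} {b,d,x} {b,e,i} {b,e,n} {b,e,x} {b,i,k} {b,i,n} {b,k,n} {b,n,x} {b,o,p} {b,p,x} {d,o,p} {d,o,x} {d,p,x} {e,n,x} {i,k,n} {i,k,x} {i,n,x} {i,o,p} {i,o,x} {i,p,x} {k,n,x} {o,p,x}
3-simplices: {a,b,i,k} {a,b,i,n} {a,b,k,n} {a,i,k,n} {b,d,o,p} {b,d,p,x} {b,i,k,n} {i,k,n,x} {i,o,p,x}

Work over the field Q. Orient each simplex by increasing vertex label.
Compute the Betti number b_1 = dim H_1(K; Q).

n_0=10 n_1=34 n_2=33 n_3=9  [Q]
∂1: piv[ab,ae,ai,ak,an,ap,ax,bd,bo] rk=9  ker:be,bi,bk,bn,bp,bx,di,do,dp,dx,ei,en,ex,ik,in,io,ip,ix,kn,kp,kx,nx,op,ox,px
∂2: piv[abe,abi,abk,abn,aei,aik,ain,akn,bdi,bdo,bdp,bdx,ben,bex,bnx,bop,bpx,dox,ikx,inx,iop,iox] rk=22  ker:bei,bik,bin,bkn,dop,dpx,enx,ikn,ipx,knx,opx
∂3: piv[abik,abin,abkn,aikn,bdop,bdpx,iknx,iopx] rk=8  ker:bikn
b_1=(34−9)−22=3

b_1=3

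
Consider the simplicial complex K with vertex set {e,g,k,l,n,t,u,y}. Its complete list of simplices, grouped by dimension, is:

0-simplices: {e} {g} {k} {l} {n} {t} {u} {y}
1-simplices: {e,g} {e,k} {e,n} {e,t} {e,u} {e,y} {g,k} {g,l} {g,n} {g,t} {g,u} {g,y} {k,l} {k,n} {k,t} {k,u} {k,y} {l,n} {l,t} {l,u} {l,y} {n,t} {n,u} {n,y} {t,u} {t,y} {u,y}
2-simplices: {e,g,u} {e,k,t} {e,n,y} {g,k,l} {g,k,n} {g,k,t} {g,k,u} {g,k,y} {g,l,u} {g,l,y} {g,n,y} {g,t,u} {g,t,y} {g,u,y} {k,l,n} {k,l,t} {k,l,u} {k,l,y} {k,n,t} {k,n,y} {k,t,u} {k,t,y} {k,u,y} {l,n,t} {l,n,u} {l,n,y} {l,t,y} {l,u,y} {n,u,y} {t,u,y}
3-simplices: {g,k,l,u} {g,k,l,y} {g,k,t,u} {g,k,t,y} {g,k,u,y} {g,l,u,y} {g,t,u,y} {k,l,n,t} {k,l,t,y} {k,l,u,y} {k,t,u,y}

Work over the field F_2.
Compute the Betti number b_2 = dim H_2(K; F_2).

n_0=8 n_1=27 n_2=30 n_3=11  [Z2]
∂1: piv[eg,ek,en,et,eu,ey,gl] rk=7  ker:gk,gn,gt,gu,gy,kl,kn,kt,ku,ky,ln,lt,lu,ly,nt,nu,ny,tu,ty,uy
∂2: piv[egu,ekt,eny,gkl,gkn,gkt,gku,gky,glu,gly,gny,gtu,gty,guy,kln,klt,knt,lnu] rk=18  ker:klu,kly,kny,ktu,kty,kuy,lnt,lny,lty,luy,nuy,tuy
∂3: piv[gklu,gkly,gktu,gkty,gkuy,gluy,gtuy,klnt,klty] rk=9  ker:kluy,ktuy
b_2=(30−18)−9=3

b_2=3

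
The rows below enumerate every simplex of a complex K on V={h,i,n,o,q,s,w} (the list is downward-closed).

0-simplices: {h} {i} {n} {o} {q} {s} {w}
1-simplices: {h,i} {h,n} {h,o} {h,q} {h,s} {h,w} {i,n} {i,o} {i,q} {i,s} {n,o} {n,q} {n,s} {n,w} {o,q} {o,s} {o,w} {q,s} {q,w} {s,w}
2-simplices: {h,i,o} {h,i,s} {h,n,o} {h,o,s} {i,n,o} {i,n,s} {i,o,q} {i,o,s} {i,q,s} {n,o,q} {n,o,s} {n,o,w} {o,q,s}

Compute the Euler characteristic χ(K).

n_0=7 n_1=20 n_2=13
χ=+7−20+13=0

χ(K)=0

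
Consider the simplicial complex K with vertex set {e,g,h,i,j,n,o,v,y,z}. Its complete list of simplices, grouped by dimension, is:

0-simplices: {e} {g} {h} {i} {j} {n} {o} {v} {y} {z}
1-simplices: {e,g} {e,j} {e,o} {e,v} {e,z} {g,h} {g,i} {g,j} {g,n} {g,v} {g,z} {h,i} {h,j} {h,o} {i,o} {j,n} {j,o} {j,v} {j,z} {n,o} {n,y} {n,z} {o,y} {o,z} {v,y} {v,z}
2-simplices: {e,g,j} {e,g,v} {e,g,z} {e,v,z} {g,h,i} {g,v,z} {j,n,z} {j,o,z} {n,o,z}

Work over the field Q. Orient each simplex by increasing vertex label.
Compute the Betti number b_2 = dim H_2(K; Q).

b_2=1

n_0=10 n_1=26 n_2=9  [Q]
∂1: piv[eg,ej,eo,ev,ez,gh,gi,gn,ny] rk=9  ker:gj,gv,gz,hi,hj,ho,io,jn,jo,jv,jz,no,nz,oy,oz,vy,vz
∂2: piv[egj,egv,egz,evz,ghi,jnz,joz,noz] rk=8  ker:gvz
b_2=(9−8)−0=1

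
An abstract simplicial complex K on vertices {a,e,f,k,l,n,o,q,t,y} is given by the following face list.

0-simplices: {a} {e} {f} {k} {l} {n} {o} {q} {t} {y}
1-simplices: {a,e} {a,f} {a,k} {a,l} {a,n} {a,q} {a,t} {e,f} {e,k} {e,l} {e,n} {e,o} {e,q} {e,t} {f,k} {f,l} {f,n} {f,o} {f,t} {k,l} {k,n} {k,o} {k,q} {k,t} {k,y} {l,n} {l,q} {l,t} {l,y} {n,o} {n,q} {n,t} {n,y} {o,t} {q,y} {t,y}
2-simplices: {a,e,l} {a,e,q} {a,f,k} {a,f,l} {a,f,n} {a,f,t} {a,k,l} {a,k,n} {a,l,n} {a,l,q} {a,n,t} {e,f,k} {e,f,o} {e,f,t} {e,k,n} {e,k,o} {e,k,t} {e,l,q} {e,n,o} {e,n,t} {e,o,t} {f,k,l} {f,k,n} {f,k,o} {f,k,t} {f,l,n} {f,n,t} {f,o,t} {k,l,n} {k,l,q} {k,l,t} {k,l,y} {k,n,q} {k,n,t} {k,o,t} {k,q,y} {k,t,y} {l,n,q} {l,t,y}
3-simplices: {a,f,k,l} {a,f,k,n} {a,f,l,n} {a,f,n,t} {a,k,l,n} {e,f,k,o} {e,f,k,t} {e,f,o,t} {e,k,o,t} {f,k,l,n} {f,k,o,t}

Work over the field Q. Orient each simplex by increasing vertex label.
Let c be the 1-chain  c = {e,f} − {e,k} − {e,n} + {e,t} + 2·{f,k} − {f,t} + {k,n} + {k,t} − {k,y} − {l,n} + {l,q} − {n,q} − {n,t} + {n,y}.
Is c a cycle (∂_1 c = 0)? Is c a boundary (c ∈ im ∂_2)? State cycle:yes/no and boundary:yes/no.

n_0=10 n_1=36 n_2=39 n_3=11  [Q]
∂1: piv[ae,af,ak,al,an,aq,at,eo,ky] rk=9  ker:ef,ek,el,en,eq,et,fk,fl,fn,fo,ft,kl,kn,ko,kq,kt,ln,lq,lt,ly,no,nq,nt,ny,ot,qy,ty
∂2: piv[ael,aeq,afk,afl,afn,aft,akl,akn,aln,alq,ant,efk,efo,eft,ekn,eko,ekt,eno,eot,klq,klt,kly,knq,kqy,kty] rk=25  ker:elq,ent,fkl,fkn,fko,fkt,fln,fnt,fot,kln,knt,kot,lnq,lty
∂3: piv[afkl,afkn,afln,afnt,akln,efko,efkt,efot,ekot] rk=9  ker:fkln,fkot
∂1c = 0
c vs im∂2: residual ≠ 0 ⇒ not boundary

cycle:yes boundary:no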